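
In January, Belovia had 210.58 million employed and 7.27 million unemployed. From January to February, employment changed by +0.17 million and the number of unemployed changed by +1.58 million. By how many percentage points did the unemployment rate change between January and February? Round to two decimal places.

January: labor force = 210.58 + 7.27 = 217.85; u = 7.27/217.85 = 3.34%.
February: labor force = 210.75 + 8.85 = 219.60; u = 8.85/219.60 = 4.03%.
Change = 4.03% − 3.34% = +0.69 pp.

The unemployment rate changed by +0.69 percentage points.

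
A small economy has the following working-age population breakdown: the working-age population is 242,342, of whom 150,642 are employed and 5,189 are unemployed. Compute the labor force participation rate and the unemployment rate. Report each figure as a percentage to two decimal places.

Labor force = employed + unemployed = 150,642 + 5,189 = 155,831.
Unemployment rate = 5,189 / 155,831 = 3.33%.
Labor force participation rate = 155,831 / 242,342 = 64.30%.

Labor force participation rate ≈ 64.30%; unemployment rate ≈ 3.33%.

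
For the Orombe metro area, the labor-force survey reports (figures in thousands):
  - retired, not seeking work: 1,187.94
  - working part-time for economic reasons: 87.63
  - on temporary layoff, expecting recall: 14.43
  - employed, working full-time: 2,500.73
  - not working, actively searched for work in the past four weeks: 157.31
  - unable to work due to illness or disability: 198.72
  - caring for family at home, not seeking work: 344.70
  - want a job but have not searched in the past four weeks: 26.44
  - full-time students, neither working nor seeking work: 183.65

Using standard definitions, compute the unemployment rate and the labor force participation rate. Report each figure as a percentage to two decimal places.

Employed = 87.63 + 2,500.73 = 2,588.36 thousand (anyone who worked, including part-time for economic reasons, counts as employed).
Unemployed = 14.43 + 157.31 = 171.74 thousand (jobless and actively searching, or on temporary layoff).
Labor force = 2,588.36 + 171.74 = 2,760.10 thousand.
Not in labor force = 1,187.94 + 198.72 + 344.70 + 26.44 + 183.65 = 1,941.45 thousand (those not working and not actively searching are outside the labor force — including those who want a job but have given up searching).
Civilian working-age population = 2,760.10 + 1,941.45 = 4,701.55 thousand.
Unemployment rate = 171.74 / 2,760.10 = 6.22%.
Labor force participation rate = 2,760.10 / 4,701.55 = 58.71%.

Unemployment rate ≈ 6.22%; labor force participation rate ≈ 58.71%.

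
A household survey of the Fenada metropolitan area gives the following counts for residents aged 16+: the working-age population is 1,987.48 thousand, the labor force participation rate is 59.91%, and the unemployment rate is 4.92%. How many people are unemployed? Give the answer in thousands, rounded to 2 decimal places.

Labor force = 0.5991 × 1,987.48 = 1,190.70 thousand.
Unemployed = 0.0492 × 1,190.70 ≈ 58.58 thousand.

About 58.58 thousand are unemployed.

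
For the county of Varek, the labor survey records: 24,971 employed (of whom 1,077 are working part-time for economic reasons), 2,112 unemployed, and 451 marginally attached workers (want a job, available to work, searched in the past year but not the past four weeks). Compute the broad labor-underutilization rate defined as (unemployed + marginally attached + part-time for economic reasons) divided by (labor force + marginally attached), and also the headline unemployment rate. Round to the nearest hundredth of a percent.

Broad underutilization rate ≈ 13.22%; headline unemployment rate ≈ 7.80%.

Labor force = 24,971 + 2,112 = 27,083.
Numerator = 2,112 + 451 + 1,077 = 3,640.
Denominator = 27,083 + 451 = 27,534.
Broad rate = 3,640 / 27,534 = 13.22%.
Headline unemployment rate = 2,112 / 27,083 = 7.80%.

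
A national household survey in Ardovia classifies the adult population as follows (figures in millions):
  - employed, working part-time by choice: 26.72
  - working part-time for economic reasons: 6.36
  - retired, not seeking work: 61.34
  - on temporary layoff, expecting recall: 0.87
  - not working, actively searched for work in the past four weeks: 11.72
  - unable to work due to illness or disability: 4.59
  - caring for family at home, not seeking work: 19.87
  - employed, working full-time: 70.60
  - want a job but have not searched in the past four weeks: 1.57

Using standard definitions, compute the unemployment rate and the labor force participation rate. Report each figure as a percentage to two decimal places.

Unemployment rate ≈ 10.83%; labor force participation rate ≈ 57.10%.

Employed = 26.72 + 6.36 + 70.60 = 103.68 million (anyone who worked, including part-time for economic reasons, counts as employed).
Unemployed = 0.87 + 11.72 = 12.59 million (jobless and actively searching, or on temporary layoff).
Labor force = 103.68 + 12.59 = 116.27 million.
Not in labor force = 61.34 + 4.59 + 19.87 + 1.57 = 87.37 million (those not working and not actively searching are outside the labor force — including those who want a job but have given up searching).
Civilian working-age population = 116.27 + 87.37 = 203.64 million.
Unemployment rate = 12.59 / 116.27 = 10.83%.
Labor force participation rate = 116.27 / 203.64 = 57.10%.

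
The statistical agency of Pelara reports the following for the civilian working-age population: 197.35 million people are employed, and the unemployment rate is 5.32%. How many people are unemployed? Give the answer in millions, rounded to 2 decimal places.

About 11.09 million are unemployed.

Let U be the number unemployed. The labor force is E + U, and U/(E+U) = 0.0532.
So U = 0.0532 × 197.35 / (1 − 0.0532) = 10.4990 / 0.9468 ≈ 11.09 million.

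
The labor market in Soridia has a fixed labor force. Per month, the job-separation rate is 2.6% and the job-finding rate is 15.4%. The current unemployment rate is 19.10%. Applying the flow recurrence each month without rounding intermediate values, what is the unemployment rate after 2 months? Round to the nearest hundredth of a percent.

With a fixed labor force, u_{t+1} = u_t + s·(1−u_t) − f·u_t = u_t·(1−s−f) + s.
Here 1−s−f = 0.820 and s = 0.026.
u_1 = 0.191000 × 0.820 + 0.026 = 0.182620.
u_2 = 0.182620 × 0.820 + 0.026 = 0.175748.

Unemployment rate after two months ≈ 17.57%.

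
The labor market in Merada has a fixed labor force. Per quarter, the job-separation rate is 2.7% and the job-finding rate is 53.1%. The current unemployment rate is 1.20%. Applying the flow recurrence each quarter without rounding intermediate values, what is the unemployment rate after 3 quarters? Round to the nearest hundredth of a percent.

With a fixed labor force, u_{t+1} = u_t + s·(1−u_t) − f·u_t = u_t·(1−s−f) + s.
Here 1−s−f = 0.442 and s = 0.027.
u_1 = 0.012000 × 0.442 + 0.027 = 0.032304.
u_2 = 0.032304 × 0.442 + 0.027 = 0.041278.
u_3 = 0.041278 × 0.442 + 0.027 = 0.045245.

Unemployment rate after three quarters ≈ 4.52%.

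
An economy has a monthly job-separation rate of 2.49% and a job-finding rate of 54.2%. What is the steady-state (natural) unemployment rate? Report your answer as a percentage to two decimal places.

At steady state the flows balance: s·E = f·U, so U/(E+U) = s/(s+f).
u* = 2.49 / (2.49 + 54.2) = 2.49 / 56.69 = 4.39%.

Steady-state unemployment rate ≈ 4.39%.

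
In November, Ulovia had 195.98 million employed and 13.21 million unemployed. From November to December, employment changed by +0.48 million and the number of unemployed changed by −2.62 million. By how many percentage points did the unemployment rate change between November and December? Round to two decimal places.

The unemployment rate changed by −1.20 percentage points.

November: labor force = 195.98 + 13.21 = 209.19; u = 13.21/209.19 = 6.31%.
December: labor force = 196.46 + 10.59 = 207.05; u = 10.59/207.05 = 5.11%.
Change = 5.11% − 6.31% = −1.20 pp.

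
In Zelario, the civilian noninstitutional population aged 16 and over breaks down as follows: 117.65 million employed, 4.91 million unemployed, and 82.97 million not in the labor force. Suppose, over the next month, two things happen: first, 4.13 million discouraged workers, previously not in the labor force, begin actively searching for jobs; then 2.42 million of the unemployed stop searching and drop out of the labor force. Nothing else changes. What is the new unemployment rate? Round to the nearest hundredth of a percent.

Initially, labor force = 117.65 + 4.91 = 122.56 million, so u = 4.91/122.56 = 4.01%.
After the first change, unemployed and labor force both rise by 4.13 → E = 117.65, U = 9.04, labor force = 126.69 million.
After the second change, unemployed and labor force both fall by 2.42 → E = 117.65, U = 6.62, labor force = 124.27 million.
New unemployment rate = 6.62 / 124.27 = 5.33%.

New unemployment rate ≈ 5.33%.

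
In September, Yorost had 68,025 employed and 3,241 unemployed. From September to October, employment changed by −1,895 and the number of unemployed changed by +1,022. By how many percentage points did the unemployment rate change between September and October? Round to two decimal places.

The unemployment rate changed by +1.51 percentage points.

September: labor force = 68,025 + 3,241 = 71,266; u = 3,241/71,266 = 4.55%.
October: labor force = 66,130 + 4,263 = 70,393; u = 4,263/70,393 = 6.06%.
Change = 6.06% − 4.55% = +1.51 pp.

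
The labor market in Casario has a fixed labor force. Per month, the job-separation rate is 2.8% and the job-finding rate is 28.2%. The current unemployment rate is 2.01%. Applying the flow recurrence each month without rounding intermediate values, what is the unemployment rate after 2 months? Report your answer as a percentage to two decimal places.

With a fixed labor force, u_{t+1} = u_t + s·(1−u_t) − f·u_t = u_t·(1−s−f) + s.
Here 1−s−f = 0.690 and s = 0.028.
u_1 = 0.020100 × 0.690 + 0.028 = 0.041869.
u_2 = 0.041869 × 0.690 + 0.028 = 0.056890.

Unemployment rate after two months ≈ 5.69%.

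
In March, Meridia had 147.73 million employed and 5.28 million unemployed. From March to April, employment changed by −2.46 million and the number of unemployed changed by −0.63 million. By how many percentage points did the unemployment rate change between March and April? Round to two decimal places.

The unemployment rate changed by −0.35 percentage points.

March: labor force = 147.73 + 5.28 = 153.01; u = 5.28/153.01 = 3.45%.
April: labor force = 145.27 + 4.65 = 149.92; u = 4.65/149.92 = 3.10%.
Change = 3.10% − 3.45% = −0.35 pp.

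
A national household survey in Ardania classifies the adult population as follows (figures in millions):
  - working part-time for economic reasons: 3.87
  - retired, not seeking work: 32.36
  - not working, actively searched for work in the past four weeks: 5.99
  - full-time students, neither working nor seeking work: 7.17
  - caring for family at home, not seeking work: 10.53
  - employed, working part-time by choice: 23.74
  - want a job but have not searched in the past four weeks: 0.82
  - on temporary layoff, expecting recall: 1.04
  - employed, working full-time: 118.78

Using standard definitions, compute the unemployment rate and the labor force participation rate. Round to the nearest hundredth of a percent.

Unemployment rate ≈ 4.58%; labor force participation rate ≈ 75.10%.

Employed = 3.87 + 23.74 + 118.78 = 146.39 million (anyone who worked, including part-time for economic reasons, counts as employed).
Unemployed = 5.99 + 1.04 = 7.03 million (jobless and actively searching, or on temporary layoff).
Labor force = 146.39 + 7.03 = 153.42 million.
Not in labor force = 32.36 + 7.17 + 10.53 + 0.82 = 50.88 million (those not working and not actively searching are outside the labor force — including those who want a job but have given up searching).
Civilian working-age population = 153.42 + 50.88 = 204.30 million.
Unemployment rate = 7.03 / 153.42 = 4.58%.
Labor force participation rate = 153.42 / 204.30 = 75.10%.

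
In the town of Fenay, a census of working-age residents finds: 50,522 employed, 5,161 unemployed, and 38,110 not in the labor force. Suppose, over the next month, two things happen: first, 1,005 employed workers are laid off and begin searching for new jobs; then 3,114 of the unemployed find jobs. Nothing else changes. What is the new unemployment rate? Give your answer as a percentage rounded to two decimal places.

New unemployment rate ≈ 5.48%.

Initially, labor force = 50,522 + 5,161 = 55,683, so u = 5,161/55,683 = 9.27%.
After the first change, employed falls and unemployed rises by 1,005; labor force unchanged → E = 49,517, U = 6,166, labor force = 55,683.
After the second change, unemployed falls and employed rises by 3,114; labor force unchanged → E = 52,631, U = 3,052, labor force = 55,683.
New unemployment rate = 3,052 / 55,683 = 5.48%.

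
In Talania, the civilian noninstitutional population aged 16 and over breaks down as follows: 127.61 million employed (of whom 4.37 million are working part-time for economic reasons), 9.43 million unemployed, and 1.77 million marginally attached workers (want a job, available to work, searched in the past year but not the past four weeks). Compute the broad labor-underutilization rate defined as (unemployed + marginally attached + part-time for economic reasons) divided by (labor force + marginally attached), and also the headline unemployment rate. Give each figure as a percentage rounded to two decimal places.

Broad underutilization rate ≈ 11.22%; headline unemployment rate ≈ 6.88%.

Labor force = 127.61 + 9.43 = 137.04 million.
Numerator = 9.43 + 1.77 + 4.37 = 15.57 million.
Denominator = 137.04 + 1.77 = 138.81 million.
Broad rate = 15.57 / 138.81 = 11.22%.
Headline unemployment rate = 9.43 / 137.04 = 6.88%.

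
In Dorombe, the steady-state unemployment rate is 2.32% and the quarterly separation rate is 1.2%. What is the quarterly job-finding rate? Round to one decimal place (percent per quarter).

From u* = s/(s+f): f = s·(1−u)/u.
f = 1.2 × (1 − 0.0232) / 0.0232 = 1.1722 / 0.0232 ≈ 50.5% per quarter.

Job-finding rate ≈ 50.5% per quarter.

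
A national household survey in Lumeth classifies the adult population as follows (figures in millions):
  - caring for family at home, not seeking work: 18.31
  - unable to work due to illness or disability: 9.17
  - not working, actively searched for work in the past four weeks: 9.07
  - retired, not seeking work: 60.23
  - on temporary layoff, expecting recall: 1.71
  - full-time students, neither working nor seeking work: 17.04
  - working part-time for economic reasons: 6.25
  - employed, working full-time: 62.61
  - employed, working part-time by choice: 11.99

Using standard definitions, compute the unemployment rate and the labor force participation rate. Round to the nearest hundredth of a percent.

Unemployment rate ≈ 11.76%; labor force participation rate ≈ 46.66%.

Employed = 6.25 + 62.61 + 11.99 = 80.85 million (anyone who worked, including part-time for economic reasons, counts as employed).
Unemployed = 9.07 + 1.71 = 10.78 million (jobless and actively searching, or on temporary layoff).
Labor force = 80.85 + 10.78 = 91.63 million.
Not in labor force = 18.31 + 9.17 + 60.23 + 17.04 = 104.75 million (those not working and not actively searching are outside the labor force).
Civilian working-age population = 91.63 + 104.75 = 196.38 million.
Unemployment rate = 10.78 / 91.63 = 11.76%.
Labor force participation rate = 91.63 / 196.38 = 46.66%.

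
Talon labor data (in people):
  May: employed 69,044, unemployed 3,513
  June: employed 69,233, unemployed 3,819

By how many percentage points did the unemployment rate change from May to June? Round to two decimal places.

The unemployment rate changed by +0.39 percentage points.

May: labor force = 69,044 + 3,513 = 72,557; u = 3,513/72,557 = 4.84%.
June: labor force = 69,233 + 3,819 = 73,052; u = 3,819/73,052 = 5.23%.
Change = 5.23% − 4.84% = +0.39 pp.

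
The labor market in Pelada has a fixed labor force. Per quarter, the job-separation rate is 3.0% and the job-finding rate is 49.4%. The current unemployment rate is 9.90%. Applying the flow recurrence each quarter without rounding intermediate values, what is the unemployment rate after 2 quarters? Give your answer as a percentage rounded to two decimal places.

With a fixed labor force, u_{t+1} = u_t + s·(1−u_t) − f·u_t = u_t·(1−s−f) + s.
Here 1−s−f = 0.476 and s = 0.030.
u_1 = 0.099000 × 0.476 + 0.030 = 0.077124.
u_2 = 0.077124 × 0.476 + 0.030 = 0.066711.

Unemployment rate after two quarters ≈ 6.67%.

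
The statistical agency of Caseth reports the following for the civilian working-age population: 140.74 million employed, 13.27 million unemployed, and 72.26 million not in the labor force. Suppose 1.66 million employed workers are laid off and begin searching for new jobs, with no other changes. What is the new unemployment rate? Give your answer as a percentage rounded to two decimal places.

New unemployment rate ≈ 9.69%.

Initially, labor force = 140.74 + 13.27 = 154.01 million, so u = 13.27/154.01 = 8.62%.
After the change, employed falls and unemployed rises by 1.66; labor force unchanged → E = 139.08, U = 14.93, labor force = 154.01 million.
New unemployment rate = 14.93 / 154.01 = 9.69%.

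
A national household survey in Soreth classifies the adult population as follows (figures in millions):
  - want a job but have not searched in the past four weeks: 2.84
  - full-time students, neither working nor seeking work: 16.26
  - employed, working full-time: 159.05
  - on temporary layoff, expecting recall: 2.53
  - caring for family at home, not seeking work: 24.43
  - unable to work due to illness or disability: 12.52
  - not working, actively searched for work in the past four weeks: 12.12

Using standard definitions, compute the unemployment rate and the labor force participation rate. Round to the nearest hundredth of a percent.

Unemployment rate ≈ 8.43%; labor force participation rate ≈ 75.60%.

Employed = 159.05 million.
Unemployed = 2.53 + 12.12 = 14.65 million (jobless and actively searching, or on temporary layoff).
Labor force = 159.05 + 14.65 = 173.70 million.
Not in labor force = 2.84 + 16.26 + 24.43 + 12.52 = 56.05 million (those not working and not actively searching are outside the labor force — including those who want a job but have given up searching).
Civilian working-age population = 173.70 + 56.05 = 229.75 million.
Unemployment rate = 14.65 / 173.70 = 8.43%.
Labor force participation rate = 173.70 / 229.75 = 75.60%.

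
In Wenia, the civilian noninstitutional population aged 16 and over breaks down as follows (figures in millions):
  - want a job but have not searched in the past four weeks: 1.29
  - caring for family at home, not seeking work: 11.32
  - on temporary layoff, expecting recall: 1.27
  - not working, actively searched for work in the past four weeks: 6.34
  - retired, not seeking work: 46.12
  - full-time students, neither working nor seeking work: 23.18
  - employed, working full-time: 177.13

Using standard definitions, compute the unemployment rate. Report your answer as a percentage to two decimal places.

Employed = 177.13 million.
Unemployed = 1.27 + 6.34 = 7.61 million (jobless and actively searching, or on temporary layoff).
Labor force = 177.13 + 7.61 = 184.74 million.
Unemployment rate = 7.61 / 184.74 = 4.12%.

Unemployment rate ≈ 4.12%.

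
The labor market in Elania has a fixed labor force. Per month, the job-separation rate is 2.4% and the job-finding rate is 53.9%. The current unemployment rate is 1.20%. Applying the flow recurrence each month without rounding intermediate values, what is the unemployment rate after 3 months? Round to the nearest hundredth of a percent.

Unemployment rate after three months ≈ 4.01%.

With a fixed labor force, u_{t+1} = u_t + s·(1−u_t) − f·u_t = u_t·(1−s−f) + s.
Here 1−s−f = 0.437 and s = 0.024.
u_1 = 0.012000 × 0.437 + 0.024 = 0.029244.
u_2 = 0.029244 × 0.437 + 0.024 = 0.036780.
u_3 = 0.036780 × 0.437 + 0.024 = 0.040073.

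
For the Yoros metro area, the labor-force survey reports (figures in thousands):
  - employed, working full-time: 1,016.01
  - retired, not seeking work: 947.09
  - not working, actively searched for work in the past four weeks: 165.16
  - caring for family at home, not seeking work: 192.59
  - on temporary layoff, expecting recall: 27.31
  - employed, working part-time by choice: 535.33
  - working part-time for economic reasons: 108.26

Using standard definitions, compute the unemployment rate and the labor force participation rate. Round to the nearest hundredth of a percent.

Employed = 1,016.01 + 535.33 + 108.26 = 1,659.60 thousand (anyone who worked, including part-time for economic reasons, counts as employed).
Unemployed = 165.16 + 27.31 = 192.47 thousand (jobless and actively searching, or on temporary layoff).
Labor force = 1,659.60 + 192.47 = 1,852.07 thousand.
Not in labor force = 947.09 + 192.59 = 1,139.68 thousand (those not working and not actively searching are outside the labor force).
Civilian working-age population = 1,852.07 + 1,139.68 = 2,991.75 thousand.
Unemployment rate = 192.47 / 1,852.07 = 10.39%.
Labor force participation rate = 1,852.07 / 2,991.75 = 61.91%.

Unemployment rate ≈ 10.39%; labor force participation rate ≈ 61.91%.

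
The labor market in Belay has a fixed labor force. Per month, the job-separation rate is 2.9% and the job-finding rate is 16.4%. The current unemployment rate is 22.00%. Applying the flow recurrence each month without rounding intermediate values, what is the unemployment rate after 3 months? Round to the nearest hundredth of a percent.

Unemployment rate after three months ≈ 18.69%.

With a fixed labor force, u_{t+1} = u_t + s·(1−u_t) − f·u_t = u_t·(1−s−f) + s.
Here 1−s−f = 0.807 and s = 0.029.
u_1 = 0.220000 × 0.807 + 0.029 = 0.206540.
u_2 = 0.206540 × 0.807 + 0.029 = 0.195678.
u_3 = 0.195678 × 0.807 + 0.029 = 0.186912.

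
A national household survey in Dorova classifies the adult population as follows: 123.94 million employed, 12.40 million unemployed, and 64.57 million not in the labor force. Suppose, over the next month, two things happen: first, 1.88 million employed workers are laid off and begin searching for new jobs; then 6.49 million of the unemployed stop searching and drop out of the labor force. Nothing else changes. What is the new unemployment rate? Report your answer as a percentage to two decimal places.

New unemployment rate ≈ 6.00%.

Initially, labor force = 123.94 + 12.40 = 136.34 million, so u = 12.40/136.34 = 9.09%.
After the first change, employed falls and unemployed rises by 1.88; labor force unchanged → E = 122.06, U = 14.28, labor force = 136.34 million.
After the second change, unemployed and labor force both fall by 6.49 → E = 122.06, U = 7.79, labor force = 129.85 million.
New unemployment rate = 7.79 / 129.85 = 6.00%.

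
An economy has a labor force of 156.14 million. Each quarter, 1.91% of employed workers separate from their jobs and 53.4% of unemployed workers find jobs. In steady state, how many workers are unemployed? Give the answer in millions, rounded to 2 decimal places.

About 5.39 million are unemployed in steady state.

Steady-state unemployment rate u* = s/(s+f) = 1.91/(1.91+53.4) = 0.034533.
Unemployed = u* × labor force = 0.034533 × 156.14 ≈ 5.39 million.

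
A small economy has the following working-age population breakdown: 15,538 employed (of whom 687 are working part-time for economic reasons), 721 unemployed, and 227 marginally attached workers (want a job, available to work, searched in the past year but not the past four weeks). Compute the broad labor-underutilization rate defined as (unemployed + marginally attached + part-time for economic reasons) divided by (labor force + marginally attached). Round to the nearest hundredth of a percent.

Labor force = 15,538 + 721 = 16,259.
Numerator = 721 + 227 + 687 = 1,635.
Denominator = 16,259 + 227 = 16,486.
Broad rate = 1,635 / 16,486 = 9.92%.

Broad underutilization rate ≈ 9.92%.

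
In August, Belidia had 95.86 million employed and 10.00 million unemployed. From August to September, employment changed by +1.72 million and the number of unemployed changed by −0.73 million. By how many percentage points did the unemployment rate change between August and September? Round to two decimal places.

The unemployment rate changed by −0.77 percentage points.

August: labor force = 95.86 + 10.00 = 105.86; u = 10.00/105.86 = 9.45%.
September: labor force = 97.58 + 9.27 = 106.85; u = 9.27/106.85 = 8.68%.
Change = 8.68% − 9.45% = −0.77 pp.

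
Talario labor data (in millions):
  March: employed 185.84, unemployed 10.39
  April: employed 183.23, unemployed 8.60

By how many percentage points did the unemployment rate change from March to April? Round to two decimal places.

March: labor force = 185.84 + 10.39 = 196.23; u = 10.39/196.23 = 5.29%.
April: labor force = 183.23 + 8.60 = 191.83; u = 8.60/191.83 = 4.48%.
Change = 4.48% − 5.29% = −0.81 pp.

The unemployment rate changed by −0.81 percentage points.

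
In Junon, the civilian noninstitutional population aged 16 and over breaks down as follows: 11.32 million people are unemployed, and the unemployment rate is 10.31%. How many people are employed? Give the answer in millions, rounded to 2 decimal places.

About 98.48 million are employed.

Labor force = U / u = 11.32 / 0.1031 ≈ 109.80 million.
Employed = labor force − unemployed = 109.80 − 11.32 = 98.48 million.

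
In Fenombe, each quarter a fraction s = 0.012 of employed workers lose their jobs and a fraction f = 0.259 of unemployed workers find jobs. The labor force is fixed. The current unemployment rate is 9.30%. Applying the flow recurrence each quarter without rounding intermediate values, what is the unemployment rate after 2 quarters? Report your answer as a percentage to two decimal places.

With a fixed labor force, u_{t+1} = u_t + s·(1−u_t) − f·u_t = u_t·(1−s−f) + s.
Here 1−s−f = 0.729 and s = 0.012.
u_1 = 0.093000 × 0.729 + 0.012 = 0.079797.
u_2 = 0.079797 × 0.729 + 0.012 = 0.070172.

Unemployment rate after two quarters ≈ 7.02%.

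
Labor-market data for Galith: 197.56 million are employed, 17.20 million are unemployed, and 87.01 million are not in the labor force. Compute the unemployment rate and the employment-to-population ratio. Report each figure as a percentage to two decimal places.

Labor force = employed + unemployed = 197.56 + 17.20 = 214.76 million.
Working-age population = 214.76 + 87.01 = 301.77 million.
Unemployment rate = 17.20 / 214.76 = 8.01%.
Employment-population ratio = 197.56 / 301.77 = 65.47%.

Unemployment rate ≈ 8.01%; employment-population ratio ≈ 65.47%.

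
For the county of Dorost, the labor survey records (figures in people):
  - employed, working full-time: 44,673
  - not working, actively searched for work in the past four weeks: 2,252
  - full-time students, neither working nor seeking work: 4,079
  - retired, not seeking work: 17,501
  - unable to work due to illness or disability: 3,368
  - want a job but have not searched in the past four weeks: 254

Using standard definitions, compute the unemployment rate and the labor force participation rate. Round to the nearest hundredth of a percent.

Employed = 44,673.
Unemployed = 2,252.
Labor force = 44,673 + 2,252 = 46,925.
Not in labor force = 4,079 + 17,501 + 3,368 + 254 = 25,202 (those not working and not actively searching are outside the labor force — including those who want a job but have given up searching).
Civilian working-age population = 46,925 + 25,202 = 72,127.
Unemployment rate = 2,252 / 46,925 = 4.80%.
Labor force participation rate = 46,925 / 72,127 = 65.06%.

Unemployment rate ≈ 4.80%; labor force participation rate ≈ 65.06%.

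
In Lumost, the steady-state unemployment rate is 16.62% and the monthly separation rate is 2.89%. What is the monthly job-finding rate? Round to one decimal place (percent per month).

From u* = s/(s+f): f = s·(1−u)/u.
f = 2.89 × (1 − 0.1662) / 0.1662 = 2.4097 / 0.1662 ≈ 14.5% per month.

Job-finding rate ≈ 14.5% per month.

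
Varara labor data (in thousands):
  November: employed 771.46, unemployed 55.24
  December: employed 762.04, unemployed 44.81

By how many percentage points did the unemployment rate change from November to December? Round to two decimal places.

November: labor force = 771.46 + 55.24 = 826.70; u = 55.24/826.70 = 6.68%.
December: labor force = 762.04 + 44.81 = 806.85; u = 44.81/806.85 = 5.55%.
Change = 5.55% − 6.68% = −1.13 pp.

The unemployment rate changed by −1.13 percentage points.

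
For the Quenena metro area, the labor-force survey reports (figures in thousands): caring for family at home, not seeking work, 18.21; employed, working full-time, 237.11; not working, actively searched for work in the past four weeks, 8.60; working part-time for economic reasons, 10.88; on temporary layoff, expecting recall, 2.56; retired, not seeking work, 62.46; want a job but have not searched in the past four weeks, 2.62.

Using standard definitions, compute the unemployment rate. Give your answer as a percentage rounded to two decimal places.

Employed = 237.11 + 10.88 = 247.99 thousand (anyone who worked, including part-time for economic reasons, counts as employed).
Unemployed = 8.60 + 2.56 = 11.16 thousand (jobless and actively searching, or on temporary layoff).
Labor force = 247.99 + 11.16 = 259.15 thousand.
Unemployment rate = 11.16 / 259.15 = 4.31%.

Unemployment rate ≈ 4.31%.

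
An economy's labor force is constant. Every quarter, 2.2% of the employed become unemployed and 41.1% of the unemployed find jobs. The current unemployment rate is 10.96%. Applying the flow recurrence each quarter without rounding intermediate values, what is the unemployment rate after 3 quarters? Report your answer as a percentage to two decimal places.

With a fixed labor force, u_{t+1} = u_t + s·(1−u_t) − f·u_t = u_t·(1−s−f) + s.
Here 1−s−f = 0.567 and s = 0.022.
u_1 = 0.109600 × 0.567 + 0.022 = 0.084143.
u_2 = 0.084143 × 0.567 + 0.022 = 0.069709.
u_3 = 0.069709 × 0.567 + 0.022 = 0.061525.

Unemployment rate after three quarters ≈ 6.15%.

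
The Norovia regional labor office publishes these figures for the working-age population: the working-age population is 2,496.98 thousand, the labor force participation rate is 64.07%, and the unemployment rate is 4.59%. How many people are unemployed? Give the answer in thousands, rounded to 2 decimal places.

Labor force = 0.6407 × 2,496.98 = 1,599.82 thousand.
Unemployed = 0.0459 × 1,599.82 ≈ 73.43 thousand.

About 73.43 thousand are unemployed.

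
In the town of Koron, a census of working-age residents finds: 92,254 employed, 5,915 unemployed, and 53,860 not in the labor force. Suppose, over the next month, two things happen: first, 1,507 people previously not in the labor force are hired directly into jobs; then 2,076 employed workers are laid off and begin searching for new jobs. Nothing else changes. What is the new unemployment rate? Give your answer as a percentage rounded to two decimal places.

New unemployment rate ≈ 8.02%.

Initially, labor force = 92,254 + 5,915 = 98,169, so u = 5,915/98,169 = 6.03%.
After the first change, employed and labor force both rise by 1,507; unemployed unchanged → E = 93,761, U = 5,915, labor force = 99,676.
After the second change, employed falls and unemployed rises by 2,076; labor force unchanged → E = 91,685, U = 7,991, labor force = 99,676.
New unemployment rate = 7,991 / 99,676 = 8.02%.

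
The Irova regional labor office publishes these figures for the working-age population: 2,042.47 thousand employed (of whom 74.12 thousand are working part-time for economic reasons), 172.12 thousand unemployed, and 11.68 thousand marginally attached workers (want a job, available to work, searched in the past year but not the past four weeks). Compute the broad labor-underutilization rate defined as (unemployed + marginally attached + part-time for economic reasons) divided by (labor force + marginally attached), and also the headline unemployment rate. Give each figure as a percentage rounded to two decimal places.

Broad underutilization rate ≈ 11.59%; headline unemployment rate ≈ 7.77%.

Labor force = 2,042.47 + 172.12 = 2,214.59 thousand.
Numerator = 172.12 + 11.68 + 74.12 = 257.92 thousand.
Denominator = 2,214.59 + 11.68 = 2,226.27 thousand.
Broad rate = 257.92 / 2,226.27 = 11.59%.
Headline unemployment rate = 172.12 / 2,214.59 = 7.77%.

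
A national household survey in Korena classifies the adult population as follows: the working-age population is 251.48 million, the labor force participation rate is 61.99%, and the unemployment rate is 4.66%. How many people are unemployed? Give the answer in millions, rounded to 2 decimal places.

About 7.26 million are unemployed.

Labor force = 0.6199 × 251.48 = 155.89 million.
Unemployed = 0.0466 × 155.89 ≈ 7.26 million.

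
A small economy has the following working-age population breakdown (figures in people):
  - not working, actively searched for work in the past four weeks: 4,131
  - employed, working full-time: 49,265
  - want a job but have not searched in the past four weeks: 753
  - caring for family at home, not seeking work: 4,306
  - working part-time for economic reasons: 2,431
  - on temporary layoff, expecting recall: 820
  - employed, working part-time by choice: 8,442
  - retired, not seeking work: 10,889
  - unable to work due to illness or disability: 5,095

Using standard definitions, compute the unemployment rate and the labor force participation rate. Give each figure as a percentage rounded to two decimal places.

Employed = 49,265 + 2,431 + 8,442 = 60,138 (anyone who worked, including part-time for economic reasons, counts as employed).
Unemployed = 4,131 + 820 = 4,951 (jobless and actively searching, or on temporary layoff).
Labor force = 60,138 + 4,951 = 65,089.
Not in labor force = 753 + 4,306 + 10,889 + 5,095 = 21,043 (those not working and not actively searching are outside the labor force — including those who want a job but have given up searching).
Civilian working-age population = 65,089 + 21,043 = 86,132.
Unemployment rate = 4,951 / 65,089 = 7.61%.
Labor force participation rate = 65,089 / 86,132 = 75.57%.

Unemployment rate ≈ 7.61%; labor force participation rate ≈ 75.57%.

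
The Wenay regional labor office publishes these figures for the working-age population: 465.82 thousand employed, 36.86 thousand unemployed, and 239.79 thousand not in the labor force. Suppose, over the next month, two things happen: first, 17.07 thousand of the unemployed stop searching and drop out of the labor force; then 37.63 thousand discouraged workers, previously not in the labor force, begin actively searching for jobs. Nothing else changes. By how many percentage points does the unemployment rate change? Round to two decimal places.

Initially, labor force = 465.82 + 36.86 = 502.68 thousand, so u = 36.86/502.68 = 7.33%.
After the first change, unemployed and labor force both fall by 17.07 → E = 465.82, U = 19.79, labor force = 485.61 thousand.
After the second change, unemployed and labor force both rise by 37.63 → E = 465.82, U = 57.42, labor force = 523.24 thousand.
New unemployment rate = 57.42 / 523.24 = 10.97%.
Change = 10.97% − 7.33% = +3.64 percentage points.

The unemployment rate changes by +3.64 percentage points.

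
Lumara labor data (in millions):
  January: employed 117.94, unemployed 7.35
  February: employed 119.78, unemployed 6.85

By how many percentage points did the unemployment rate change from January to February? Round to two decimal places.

The unemployment rate changed by −0.46 percentage points.

January: labor force = 117.94 + 7.35 = 125.29; u = 7.35/125.29 = 5.87%.
February: labor force = 119.78 + 6.85 = 126.63; u = 6.85/126.63 = 5.41%.
Change = 5.41% − 5.87% = −0.46 pp.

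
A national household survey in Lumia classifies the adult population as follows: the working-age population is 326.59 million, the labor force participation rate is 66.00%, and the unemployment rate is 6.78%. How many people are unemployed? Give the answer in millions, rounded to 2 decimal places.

Labor force = 0.6600 × 326.59 = 215.55 million.
Unemployed = 0.0678 × 215.55 ≈ 14.61 million.

About 14.61 million are unemployed.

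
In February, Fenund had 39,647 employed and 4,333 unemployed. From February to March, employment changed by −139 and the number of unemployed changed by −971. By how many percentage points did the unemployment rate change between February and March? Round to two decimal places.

February: labor force = 39,647 + 4,333 = 43,980; u = 4,333/43,980 = 9.85%.
March: labor force = 39,508 + 3,362 = 42,870; u = 3,362/42,870 = 7.84%.
Change = 7.84% − 9.85% = −2.01 pp.

The unemployment rate changed by −2.01 percentage points.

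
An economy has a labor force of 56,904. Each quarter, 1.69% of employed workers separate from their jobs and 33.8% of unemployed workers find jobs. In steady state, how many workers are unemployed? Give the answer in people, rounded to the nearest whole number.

Steady-state unemployment rate u* = s/(s+f) = 1.69/(1.69+33.8) = 0.047619.
Unemployed = u* × labor force = 0.047619 × 56,904 ≈ 2,710.

About 2,710 are unemployed in steady state.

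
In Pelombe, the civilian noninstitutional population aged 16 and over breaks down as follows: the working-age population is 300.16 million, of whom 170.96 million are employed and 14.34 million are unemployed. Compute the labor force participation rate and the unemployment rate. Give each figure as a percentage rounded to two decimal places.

Labor force participation rate ≈ 61.73%; unemployment rate ≈ 7.74%.

Labor force = employed + unemployed = 170.96 + 14.34 = 185.30 million.
Unemployment rate = 14.34 / 185.30 = 7.74%.
Labor force participation rate = 185.30 / 300.16 = 61.73%.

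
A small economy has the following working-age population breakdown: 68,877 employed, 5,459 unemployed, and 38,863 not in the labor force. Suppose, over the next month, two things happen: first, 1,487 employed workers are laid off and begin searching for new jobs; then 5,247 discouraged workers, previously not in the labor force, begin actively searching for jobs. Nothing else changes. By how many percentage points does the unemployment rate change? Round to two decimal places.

Initially, labor force = 68,877 + 5,459 = 74,336, so u = 5,459/74,336 = 7.34%.
After the first change, employed falls and unemployed rises by 1,487; labor force unchanged → E = 67,390, U = 6,946, labor force = 74,336.
After the second change, unemployed and labor force both rise by 5,247 → E = 67,390, U = 12,193, labor force = 79,583.
New unemployment rate = 12,193 / 79,583 = 15.32%.
Change = 15.32% − 7.34% = +7.98 percentage points.

The unemployment rate changes by +7.98 percentage points.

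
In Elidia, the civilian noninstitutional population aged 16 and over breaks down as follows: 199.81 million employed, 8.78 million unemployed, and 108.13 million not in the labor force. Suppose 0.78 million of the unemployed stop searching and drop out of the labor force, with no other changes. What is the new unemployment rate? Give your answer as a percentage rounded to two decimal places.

Initially, labor force = 199.81 + 8.78 = 208.59 million, so u = 8.78/208.59 = 4.21%.
After the change, unemployed and labor force both fall by 0.78 → E = 199.81, U = 8.00, labor force = 207.81 million.
New unemployment rate = 8.00 / 207.81 = 3.85%.

New unemployment rate ≈ 3.85%.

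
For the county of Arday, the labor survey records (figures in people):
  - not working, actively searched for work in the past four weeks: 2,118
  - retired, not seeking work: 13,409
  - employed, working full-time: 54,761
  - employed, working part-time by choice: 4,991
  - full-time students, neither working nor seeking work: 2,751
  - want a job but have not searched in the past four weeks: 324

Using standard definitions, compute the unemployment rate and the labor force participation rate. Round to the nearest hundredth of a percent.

Employed = 54,761 + 4,991 = 59,752.
Unemployed = 2,118.
Labor force = 59,752 + 2,118 = 61,870.
Not in labor force = 13,409 + 2,751 + 324 = 16,484 (those not working and not actively searching are outside the labor force — including those who want a job but have given up searching).
Civilian working-age population = 61,870 + 16,484 = 78,354.
Unemployment rate = 2,118 / 61,870 = 3.42%.
Labor force participation rate = 61,870 / 78,354 = 78.96%.

Unemployment rate ≈ 3.42%; labor force participation rate ≈ 78.96%.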